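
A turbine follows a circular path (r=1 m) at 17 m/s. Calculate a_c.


Given: v = 17 m/s, r = 1 m
Using a_c = v^2 / r
a_c = 17^2 / 1
a_c = 289 / 1
a_c = 289 m/s^2

289 m/s^2


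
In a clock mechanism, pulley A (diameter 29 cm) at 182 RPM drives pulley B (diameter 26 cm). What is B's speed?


Given: D1 = 29 cm, w1 = 182 RPM, D2 = 26 cm
Using D1*w1 = D2*w2
w2 = D1*w1 / D2
w2 = 29*182 / 26
w2 = 5278 / 26
w2 = 203 RPM

203 RPM


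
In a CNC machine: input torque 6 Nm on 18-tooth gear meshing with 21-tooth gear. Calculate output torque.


Given: N1 = 18, N2 = 21, T1 = 6 Nm
Using T2/T1 = N2/N1
T2 = T1 * N2 / N1
T2 = 6 * 21 / 18
T2 = 126 / 18
T2 = 7 Nm

7 Nm


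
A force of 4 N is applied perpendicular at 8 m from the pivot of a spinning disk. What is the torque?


Given: F = 4 N, r = 8 m, angle = 90 deg (perpendicular)
Using tau = F * r * sin(90)
sin(90) = 1
tau = 4 * 8 * 1
tau = 32 Nm

32 Nm


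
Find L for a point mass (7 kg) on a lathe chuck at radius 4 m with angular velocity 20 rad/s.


Given: m = 7 kg, r = 4 m, omega = 20 rad/s
For a point mass: I = m*r^2
I = 7*4^2 = 7*16 = 112
L = I*omega = 112*20
L = 2240 kg*m^2/s

2240 kg*m^2/s


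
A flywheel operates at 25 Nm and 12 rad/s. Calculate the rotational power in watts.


Given: tau = 25 Nm, omega = 12 rad/s
Using P = tau * omega
P = 25 * 12
P = 300 W

300 W


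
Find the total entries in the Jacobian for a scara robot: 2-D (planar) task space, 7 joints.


Given: task space dimension = 2, joints = 7
Jacobian is a 2 x 7 matrix
Total entries = rows * columns
Total = 2 * 7
Total = 14

14


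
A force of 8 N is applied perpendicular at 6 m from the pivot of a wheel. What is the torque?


Given: F = 8 N, r = 6 m, angle = 90 deg (perpendicular)
Using tau = F * r * sin(90)
sin(90) = 1
tau = 8 * 6 * 1
tau = 48 Nm

48 Nm


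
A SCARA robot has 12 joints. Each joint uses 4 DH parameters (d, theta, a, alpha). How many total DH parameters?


Given: 12 joints, 4 DH parameters per joint (d, theta, a, alpha)
Total DH parameters = number_of_joints * 4
Total = 12 * 4
Total = 48

48


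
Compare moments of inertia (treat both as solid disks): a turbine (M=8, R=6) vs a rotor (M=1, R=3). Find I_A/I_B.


Given: M1=8 kg, R1=6 m, M2=1 kg, R2=3 m
For a disk: I = (1/2)*M*R^2, so I_A/I_B = (M1*R1^2)/(M2*R2^2)
M1*R1^2 = 8*36 = 288
M2*R2^2 = 1*9 = 9
I_A/I_B = 288/9 = 32

32


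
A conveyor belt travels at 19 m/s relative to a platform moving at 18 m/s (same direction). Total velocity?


Given: object velocity = 19 m/s, platform velocity = 18 m/s (same direction)
Using classical velocity addition: v_total = v_object + v_platform
v_total = 19 + 18
v_total = 37 m/s

37 m/s


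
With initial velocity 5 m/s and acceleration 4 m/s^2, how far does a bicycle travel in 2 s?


Given: v0 = 5 m/s, a = 4 m/s^2, t = 2 s
Using s = v0*t + (1/2)*a*t^2
s = 5*2 + (1/2)*4*2^2
s = 10 + (1/2)*16
s = 10 + 8
s = 18

18 m


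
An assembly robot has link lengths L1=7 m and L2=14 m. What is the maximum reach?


Given: L1 = 7 m, L2 = 14 m
For a 2-link planar arm, max reach = L1 + L2 (fully extended)
Max reach = 7 + 14
Max reach = 21 m

21 m


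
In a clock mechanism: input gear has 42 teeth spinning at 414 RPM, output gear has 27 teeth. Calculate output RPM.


Given: N1 = 42 teeth, w1 = 414 RPM, N2 = 27 teeth
Using N1*w1 = N2*w2
w2 = N1*w1 / N2
w2 = 42*414 / 27
w2 = 17388 / 27
w2 = 644 RPM

644 RPM


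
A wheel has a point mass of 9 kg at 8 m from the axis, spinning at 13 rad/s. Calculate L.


Given: m = 9 kg, r = 8 m, omega = 13 rad/s
For a point mass: I = m*r^2
I = 9*8^2 = 9*64 = 576
L = I*omega = 576*13
L = 7488 kg*m^2/s

7488 kg*m^2/s


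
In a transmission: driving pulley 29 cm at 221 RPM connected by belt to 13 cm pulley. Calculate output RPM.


Given: D1 = 29 cm, w1 = 221 RPM, D2 = 13 cm
Using D1*w1 = D2*w2
w2 = D1*w1 / D2
w2 = 29*221 / 13
w2 = 6409 / 13
w2 = 493 RPM

493 RPM


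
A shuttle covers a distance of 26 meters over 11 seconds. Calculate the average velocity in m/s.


Given: distance d = 26 m, time t = 11 s
Using v = d / t
v = 26 / 11
v = 26/11 m/s

26/11 m/s


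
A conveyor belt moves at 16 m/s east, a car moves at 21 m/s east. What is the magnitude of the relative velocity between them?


Given: v_A = 16 m/s east, v_B = 21 m/s east
Both move in the same direction; relative speed = |v_A - v_B|
|16 - 21| = |-5|
= 5 m/s

5 m/s


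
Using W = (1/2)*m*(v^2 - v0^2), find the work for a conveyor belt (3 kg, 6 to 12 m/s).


Given: m = 3 kg, v0 = 6 m/s, v = 12 m/s
Using W = (1/2)*m*(v^2 - v0^2)
v^2 = 12^2 = 144
v0^2 = 6^2 = 36
v^2 - v0^2 = 144 - 36 = 108
W = (1/2)*3*108 = 162 J

162 J


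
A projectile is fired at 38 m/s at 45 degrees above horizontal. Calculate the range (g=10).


Given: v0 = 38 m/s, theta = 45 deg, g = 10 m/s^2
sin(2*45) = sin(90) = 1
Using R = v0^2 * sin(2*theta) / g
R = 38^2 * 1 / 10
R = 1444 / 10
R = 722/5 m

722/5 m


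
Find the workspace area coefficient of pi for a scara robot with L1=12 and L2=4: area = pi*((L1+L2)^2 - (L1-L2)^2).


Given: L1 = 12, L2 = 4
(L1+L2)^2 = (16)^2 = 256
(L1-L2)^2 = (8)^2 = 64
Difference = 256 - 64 = 192
This equals 4*L1*L2 = 4*12*4 = 192
Workspace area = 192*pi

192


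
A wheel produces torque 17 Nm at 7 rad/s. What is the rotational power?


Given: tau = 17 Nm, omega = 7 rad/s
Using P = tau * omega
P = 17 * 7
P = 119 W

119 W


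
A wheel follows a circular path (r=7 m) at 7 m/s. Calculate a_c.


Given: v = 7 m/s, r = 7 m
Using a_c = v^2 / r
a_c = 7^2 / 7
a_c = 49 / 7
a_c = 7 m/s^2

7 m/s^2


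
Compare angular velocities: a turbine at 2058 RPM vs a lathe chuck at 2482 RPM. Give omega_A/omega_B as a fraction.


Given: RPM_A = 2058, RPM_B = 2482
omega = 2*pi*RPM/60, so omega_A/omega_B = RPM_A / RPM_B
omega_A/omega_B = 2058 / 2482
omega_A/omega_B = 1029/1241

1029/1241


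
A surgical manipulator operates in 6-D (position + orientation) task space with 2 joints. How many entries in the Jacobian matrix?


Given: task space dimension = 6, joints = 2
Jacobian is a 6 x 2 matrix
Total entries = rows * columns
Total = 6 * 2
Total = 12

12


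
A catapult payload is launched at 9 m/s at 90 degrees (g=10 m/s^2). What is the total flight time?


Given: v0 = 9 m/s, theta = 90 deg, g = 10 m/s^2
sin(90) = 1
Using T = 2*v0*sin(theta) / g
T = 2*9*1 / 10
T = 18 / 10
T = 9/5 s

9/5 s


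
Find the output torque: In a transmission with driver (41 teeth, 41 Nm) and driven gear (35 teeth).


Given: N1 = 41, N2 = 35, T1 = 41 Nm
Using T2/T1 = N2/N1
T2 = T1 * N2 / N1
T2 = 41 * 35 / 41
T2 = 1435 / 41
T2 = 35 Nm

35 Nm


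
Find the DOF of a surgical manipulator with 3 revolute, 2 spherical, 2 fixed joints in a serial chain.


Given: serial robot with 3 revolute, 2 spherical, 2 fixed joints
DOF contribution per joint type: revolute=1, prismatic=1, spherical=3, fixed=0
DOF = 3*1 + 2*3 + 2*0
DOF = 9

9


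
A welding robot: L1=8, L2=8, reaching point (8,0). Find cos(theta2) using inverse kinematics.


Given: L1 = 8, L2 = 8, target (x, y) = (8, 0)
Using cos(theta2) = (x^2 + y^2 - L1^2 - L2^2) / (2*L1*L2)
x^2 + y^2 = 8^2 + 0 = 64
L1^2 + L2^2 = 64 + 64 = 128
Numerator = 64 - 128 = -64
Denominator = 2*8*8 = 128
cos(theta2) = -64/128 = -1/2

-1/2


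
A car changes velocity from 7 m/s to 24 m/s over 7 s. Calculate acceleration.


Given: initial velocity v0 = 7 m/s, final velocity v = 24 m/s, time t = 7 s
Using a = (v - v0) / t
a = (24 - 7) / 7
a = 17 / 7
a = 17/7 m/s^2

17/7 m/s^2


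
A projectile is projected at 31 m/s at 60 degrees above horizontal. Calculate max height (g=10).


Given: v0 = 31 m/s, theta = 60 deg, g = 10 m/s^2
sin^2(60) = 3/4
Using H = v0^2 * sin^2(theta) / (2*g)
H = 31^2 * 3/4 / (2*10)
H = 961 * 3/4 / 20
H = 2883/4 / 20
H = 2883/80 m

2883/80 m


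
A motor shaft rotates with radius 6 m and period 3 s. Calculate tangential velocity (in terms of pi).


Given: radius r = 6 m, period T = 3 s
Using v = 2*pi*r / T
v = 2*pi*6 / 3
v = 12*pi / 3
v = 4*pi m/s

4*pi m/s


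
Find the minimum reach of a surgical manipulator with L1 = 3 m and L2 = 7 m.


Given: L1 = 3 m, L2 = 7 m
For a 2-link planar arm, min reach = |L1 - L2| (second link folded back)
Min reach = |3 - 7|
Min reach = 4 m

4 m


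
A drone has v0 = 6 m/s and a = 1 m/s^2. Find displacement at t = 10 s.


Given: v0 = 6 m/s, a = 1 m/s^2, t = 10 s
Using s = v0*t + (1/2)*a*t^2
s = 6*10 + (1/2)*1*10^2
s = 60 + (1/2)*100
s = 60 + 50
s = 110

110 m


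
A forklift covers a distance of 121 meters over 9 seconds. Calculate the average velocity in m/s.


Given: distance d = 121 m, time t = 9 s
Using v = d / t
v = 121 / 9
v = 121/9 m/s

121/9 m/s


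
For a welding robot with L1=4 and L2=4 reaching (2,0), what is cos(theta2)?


Given: L1 = 4, L2 = 4, target (x, y) = (2, 0)
Using cos(theta2) = (x^2 + y^2 - L1^2 - L2^2) / (2*L1*L2)
x^2 + y^2 = 2^2 + 0 = 4
L1^2 + L2^2 = 16 + 16 = 32
Numerator = 4 - 32 = -28
Denominator = 2*4*4 = 32
cos(theta2) = -28/32 = -7/8

-7/8


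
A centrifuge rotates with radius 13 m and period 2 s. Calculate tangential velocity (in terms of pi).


Given: radius r = 13 m, period T = 2 s
Using v = 2*pi*r / T
v = 2*pi*13 / 2
v = 26*pi / 2
v = 13*pi m/s

13*pi m/s


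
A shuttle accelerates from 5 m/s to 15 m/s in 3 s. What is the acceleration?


Given: initial velocity v0 = 5 m/s, final velocity v = 15 m/s, time t = 3 s
Using a = (v - v0) / t
a = (15 - 5) / 3
a = 10 / 3
a = 10/3 m/s^2

10/3 m/s^2


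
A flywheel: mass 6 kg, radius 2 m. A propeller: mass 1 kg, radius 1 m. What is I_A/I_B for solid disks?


Given: M1=6 kg, R1=2 m, M2=1 kg, R2=1 m
For a disk: I = (1/2)*M*R^2, so I_A/I_B = (M1*R1^2)/(M2*R2^2)
M1*R1^2 = 6*4 = 24
M2*R2^2 = 1*1 = 1
I_A/I_B = 24/1 = 24

24


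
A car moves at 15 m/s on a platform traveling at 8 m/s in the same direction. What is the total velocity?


Given: object velocity = 15 m/s, platform velocity = 8 m/s (same direction)
Using classical velocity addition: v_total = v_object + v_platform
v_total = 15 + 8
v_total = 23 m/s

23 m/s


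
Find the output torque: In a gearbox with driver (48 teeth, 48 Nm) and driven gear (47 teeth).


Given: N1 = 48, N2 = 47, T1 = 48 Nm
Using T2/T1 = N2/N1
T2 = T1 * N2 / N1
T2 = 48 * 47 / 48
T2 = 2256 / 48
T2 = 47 Nm

47 Nm


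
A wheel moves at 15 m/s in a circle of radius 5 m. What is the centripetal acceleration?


Given: v = 15 m/s, r = 5 m
Using a_c = v^2 / r
a_c = 15^2 / 5
a_c = 225 / 5
a_c = 45 m/s^2

45 m/s^2


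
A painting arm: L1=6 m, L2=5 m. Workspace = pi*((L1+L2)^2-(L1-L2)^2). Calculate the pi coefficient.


Given: L1 = 6, L2 = 5
(L1+L2)^2 = (11)^2 = 121
(L1-L2)^2 = (1)^2 = 1
Difference = 121 - 1 = 120
This equals 4*L1*L2 = 4*6*5 = 120
Workspace area = 120*pi

120


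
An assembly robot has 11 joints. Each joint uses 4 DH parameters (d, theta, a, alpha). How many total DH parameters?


Given: 11 joints, 4 DH parameters per joint (d, theta, a, alpha)
Total DH parameters = number_of_joints * 4
Total = 11 * 4
Total = 44

44


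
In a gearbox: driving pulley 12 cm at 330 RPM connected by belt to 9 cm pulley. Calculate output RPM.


Given: D1 = 12 cm, w1 = 330 RPM, D2 = 9 cm
Using D1*w1 = D2*w2
w2 = D1*w1 / D2
w2 = 12*330 / 9
w2 = 3960 / 9
w2 = 440 RPM

440 RPM


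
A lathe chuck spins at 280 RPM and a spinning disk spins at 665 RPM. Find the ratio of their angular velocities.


Given: RPM_A = 280, RPM_B = 665
omega = 2*pi*RPM/60, so omega_A/omega_B = RPM_A / RPM_B
omega_A/omega_B = 280 / 665
omega_A/omega_B = 8/19

8/19


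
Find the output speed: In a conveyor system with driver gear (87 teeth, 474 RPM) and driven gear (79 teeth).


Given: N1 = 87 teeth, w1 = 474 RPM, N2 = 79 teeth
Using N1*w1 = N2*w2
w2 = N1*w1 / N2
w2 = 87*474 / 79
w2 = 41238 / 79
w2 = 522 RPM

522 RPM


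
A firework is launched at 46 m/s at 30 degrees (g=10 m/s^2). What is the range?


Given: v0 = 46 m/s, theta = 30 deg, g = 10 m/s^2
sin(2*30) = sin(60) = sqrt(3)/2
Using R = v0^2 * sin(2*theta) / g
R = 46^2 * (sqrt(3)/2) / 10
R = 2116 * sqrt(3) / 20
R = 529/5*sqrt(3) m

529/5*sqrt(3) m


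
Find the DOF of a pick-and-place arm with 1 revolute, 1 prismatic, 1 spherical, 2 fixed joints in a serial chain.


Given: serial robot with 1 revolute, 1 prismatic, 1 spherical, 2 fixed joints
DOF contribution per joint type: revolute=1, prismatic=1, spherical=3, fixed=0
DOF = 1*1 + 1*1 + 1*3 + 2*0
DOF = 5

5


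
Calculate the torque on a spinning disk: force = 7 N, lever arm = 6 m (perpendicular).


Given: F = 7 N, r = 6 m, angle = 90 deg (perpendicular)
Using tau = F * r * sin(90)
sin(90) = 1
tau = 7 * 6 * 1
tau = 42 Nm

42 Nm


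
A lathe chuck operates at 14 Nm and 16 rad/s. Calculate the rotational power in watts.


Given: tau = 14 Nm, omega = 16 rad/s
Using P = tau * omega
P = 14 * 16
P = 224 W

224 W


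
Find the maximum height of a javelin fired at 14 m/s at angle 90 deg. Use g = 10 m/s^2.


Given: v0 = 14 m/s, theta = 90 deg, g = 10 m/s^2
sin^2(90) = 1
Using H = v0^2 * sin^2(theta) / (2*g)
H = 14^2 * 1 / (2*10)
H = 196 * 1 / 20
H = 196 / 20
H = 49/5 m

49/5 m


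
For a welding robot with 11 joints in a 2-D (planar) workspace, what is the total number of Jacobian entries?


Given: task space dimension = 2, joints = 11
Jacobian is a 2 x 11 matrix
Total entries = rows * columns
Total = 2 * 11
Total = 22

22


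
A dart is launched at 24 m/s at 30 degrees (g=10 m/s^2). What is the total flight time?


Given: v0 = 24 m/s, theta = 30 deg, g = 10 m/s^2
sin(30) = 1/2
Using T = 2*v0*sin(theta) / g
T = 2*24*1/2 / 10
T = 24 / 10
T = 12/5 s

12/5 s


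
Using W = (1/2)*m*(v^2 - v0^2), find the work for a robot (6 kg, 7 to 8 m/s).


Given: m = 6 kg, v0 = 7 m/s, v = 8 m/s
Using W = (1/2)*m*(v^2 - v0^2)
v^2 = 8^2 = 64
v0^2 = 7^2 = 49
v^2 - v0^2 = 64 - 49 = 15
W = (1/2)*6*15 = 45 J

45 J


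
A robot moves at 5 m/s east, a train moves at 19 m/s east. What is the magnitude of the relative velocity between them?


Given: v_A = 5 m/s east, v_B = 19 m/s east
Both move in the same direction; relative speed = |v_A - v_B|
|5 - 19| = |-14|
= 14 m/s

14 m/s


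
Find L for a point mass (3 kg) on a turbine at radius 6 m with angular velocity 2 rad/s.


Given: m = 3 kg, r = 6 m, omega = 2 rad/s
For a point mass: I = m*r^2
I = 3*6^2 = 3*36 = 108
L = I*omega = 108*2
L = 216 kg*m^2/s

216 kg*m^2/s


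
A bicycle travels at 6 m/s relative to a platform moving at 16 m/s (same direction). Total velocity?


Given: object velocity = 6 m/s, platform velocity = 16 m/s (same direction)
Using classical velocity addition: v_total = v_object + v_platform
v_total = 6 + 16
v_total = 22 m/s

22 m/s


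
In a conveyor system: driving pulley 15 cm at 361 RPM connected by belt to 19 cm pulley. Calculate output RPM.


Given: D1 = 15 cm, w1 = 361 RPM, D2 = 19 cm
Using D1*w1 = D2*w2
w2 = D1*w1 / D2
w2 = 15*361 / 19
w2 = 5415 / 19
w2 = 285 RPM

285 RPM


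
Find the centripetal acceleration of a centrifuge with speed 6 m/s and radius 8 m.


Given: v = 6 m/s, r = 8 m
Using a_c = v^2 / r
a_c = 6^2 / 8
a_c = 36 / 8
a_c = 9/2 m/s^2

9/2 m/s^2


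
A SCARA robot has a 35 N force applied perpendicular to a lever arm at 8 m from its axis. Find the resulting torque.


Given: F = 35 N, r = 8 m, angle = 90 deg (perpendicular)
Using tau = F * r * sin(90)
sin(90) = 1
tau = 35 * 8 * 1
tau = 280 Nm

280 Nm


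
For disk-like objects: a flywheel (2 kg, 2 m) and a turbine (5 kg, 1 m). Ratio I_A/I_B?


Given: M1=2 kg, R1=2 m, M2=5 kg, R2=1 m
For a disk: I = (1/2)*M*R^2, so I_A/I_B = (M1*R1^2)/(M2*R2^2)
M1*R1^2 = 2*4 = 8
M2*R2^2 = 5*1 = 5
I_A/I_B = 8/5 = 8/5

8/5


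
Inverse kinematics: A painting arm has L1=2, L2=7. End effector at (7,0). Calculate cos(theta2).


Given: L1 = 2, L2 = 7, target (x, y) = (7, 0)
Using cos(theta2) = (x^2 + y^2 - L1^2 - L2^2) / (2*L1*L2)
x^2 + y^2 = 7^2 + 0 = 49
L1^2 + L2^2 = 4 + 49 = 53
Numerator = 49 - 53 = -4
Denominator = 2*2*7 = 28
cos(theta2) = -4/28 = -1/7

-1/7


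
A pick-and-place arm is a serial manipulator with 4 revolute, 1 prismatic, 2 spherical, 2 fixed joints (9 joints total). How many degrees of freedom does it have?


Given: serial robot with 4 revolute, 1 prismatic, 2 spherical, 2 fixed joints
DOF contribution per joint type: revolute=1, prismatic=1, spherical=3, fixed=0
DOF = 4*1 + 1*1 + 2*3 + 2*0
DOF = 11

11


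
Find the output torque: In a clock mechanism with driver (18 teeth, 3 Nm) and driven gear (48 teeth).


Given: N1 = 18, N2 = 48, T1 = 3 Nm
Using T2/T1 = N2/N1
T2 = T1 * N2 / N1
T2 = 3 * 48 / 18
T2 = 144 / 18
T2 = 8 Nm

8 Nm


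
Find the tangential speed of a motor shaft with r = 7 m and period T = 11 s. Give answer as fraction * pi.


Given: radius r = 7 m, period T = 11 s
Using v = 2*pi*r / T
v = 2*pi*7 / 11
v = 14*pi / 11
v = 14/11*pi m/s

14/11*pi m/s


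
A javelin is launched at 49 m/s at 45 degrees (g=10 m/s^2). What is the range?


Given: v0 = 49 m/s, theta = 45 deg, g = 10 m/s^2
sin(2*45) = sin(90) = 1
Using R = v0^2 * sin(2*theta) / g
R = 49^2 * 1 / 10
R = 2401 / 10
R = 2401/10 m

2401/10 m


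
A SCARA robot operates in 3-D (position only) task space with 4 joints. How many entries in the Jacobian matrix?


Given: task space dimension = 3, joints = 4
Jacobian is a 3 x 4 matrix
Total entries = rows * columns
Total = 3 * 4
Total = 12

12


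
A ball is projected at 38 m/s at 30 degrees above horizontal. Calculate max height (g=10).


Given: v0 = 38 m/s, theta = 30 deg, g = 10 m/s^2
sin^2(30) = 1/4
Using H = v0^2 * sin^2(theta) / (2*g)
H = 38^2 * 1/4 / (2*10)
H = 1444 * 1/4 / 20
H = 361 / 20
H = 361/20 m

361/20 m


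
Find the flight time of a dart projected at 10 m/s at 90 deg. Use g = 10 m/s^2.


Given: v0 = 10 m/s, theta = 90 deg, g = 10 m/s^2
sin(90) = 1
Using T = 2*v0*sin(theta) / g
T = 2*10*1 / 10
T = 20 / 10
T = 2 s

2 s


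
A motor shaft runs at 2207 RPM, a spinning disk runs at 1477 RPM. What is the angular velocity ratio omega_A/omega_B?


Given: RPM_A = 2207, RPM_B = 1477
omega = 2*pi*RPM/60, so omega_A/omega_B = RPM_A / RPM_B
omega_A/omega_B = 2207 / 1477
omega_A/omega_B = 2207/1477

2207/1477


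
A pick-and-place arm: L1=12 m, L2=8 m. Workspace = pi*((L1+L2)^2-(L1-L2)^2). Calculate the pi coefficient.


Given: L1 = 12, L2 = 8
(L1+L2)^2 = (20)^2 = 400
(L1-L2)^2 = (4)^2 = 16
Difference = 400 - 16 = 384
This equals 4*L1*L2 = 4*12*8 = 384
Workspace area = 384*pi

384


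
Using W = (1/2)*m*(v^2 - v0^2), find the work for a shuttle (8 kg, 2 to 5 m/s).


Given: m = 8 kg, v0 = 2 m/s, v = 5 m/s
Using W = (1/2)*m*(v^2 - v0^2)
v^2 = 5^2 = 25
v0^2 = 2^2 = 4
v^2 - v0^2 = 25 - 4 = 21
W = (1/2)*8*21 = 84 J

84 J


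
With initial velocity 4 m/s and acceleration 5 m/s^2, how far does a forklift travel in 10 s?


Given: v0 = 4 m/s, a = 5 m/s^2, t = 10 s
Using s = v0*t + (1/2)*a*t^2
s = 4*10 + (1/2)*5*10^2
s = 40 + (1/2)*500
s = 40 + 250
s = 290

290 m


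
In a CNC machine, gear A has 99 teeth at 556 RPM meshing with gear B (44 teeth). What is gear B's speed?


Given: N1 = 99 teeth, w1 = 556 RPM, N2 = 44 teeth
Using N1*w1 = N2*w2
w2 = N1*w1 / N2
w2 = 99*556 / 44
w2 = 55044 / 44
w2 = 1251 RPM

1251 RPM


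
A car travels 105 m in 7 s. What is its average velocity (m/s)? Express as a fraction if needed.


Given: distance d = 105 m, time t = 7 s
Using v = d / t
v = 105 / 7
v = 15 m/s

15 m/s


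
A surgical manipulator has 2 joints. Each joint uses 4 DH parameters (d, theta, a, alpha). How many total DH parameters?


Given: 2 joints, 4 DH parameters per joint (d, theta, a, alpha)
Total DH parameters = number_of_joints * 4
Total = 2 * 4
Total = 8

8


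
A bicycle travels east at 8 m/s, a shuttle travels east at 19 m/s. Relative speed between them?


Given: v_A = 8 m/s east, v_B = 19 m/s east
Both move in the same direction; relative speed = |v_A - v_B|
|8 - 19| = |-11|
= 11 m/s

11 m/s


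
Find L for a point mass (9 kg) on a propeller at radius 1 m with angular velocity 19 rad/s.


Given: m = 9 kg, r = 1 m, omega = 19 rad/s
For a point mass: I = m*r^2
I = 9*1^2 = 9*1 = 9
L = I*omega = 9*19
L = 171 kg*m^2/s

171 kg*m^2/s


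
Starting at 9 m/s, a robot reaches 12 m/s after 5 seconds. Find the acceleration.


Given: initial velocity v0 = 9 m/s, final velocity v = 12 m/s, time t = 5 s
Using a = (v - v0) / t
a = (12 - 9) / 5
a = 3 / 5
a = 3/5 m/s^2

3/5 m/s^2


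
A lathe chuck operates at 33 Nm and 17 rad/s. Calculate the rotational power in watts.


Given: tau = 33 Nm, omega = 17 rad/s
Using P = tau * omega
P = 33 * 17
P = 561 W

561 W


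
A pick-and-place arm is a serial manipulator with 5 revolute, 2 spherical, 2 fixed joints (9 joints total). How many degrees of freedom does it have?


Given: serial robot with 5 revolute, 2 spherical, 2 fixed joints
DOF contribution per joint type: revolute=1, prismatic=1, spherical=3, fixed=0
DOF = 5*1 + 2*3 + 2*0
DOF = 11

11


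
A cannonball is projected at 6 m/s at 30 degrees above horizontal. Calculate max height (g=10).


Given: v0 = 6 m/s, theta = 30 deg, g = 10 m/s^2
sin^2(30) = 1/4
Using H = v0^2 * sin^2(theta) / (2*g)
H = 6^2 * 1/4 / (2*10)
H = 36 * 1/4 / 20
H = 9 / 20
H = 9/20 m

9/20 m


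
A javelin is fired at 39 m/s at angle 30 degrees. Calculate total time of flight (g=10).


Given: v0 = 39 m/s, theta = 30 deg, g = 10 m/s^2
sin(30) = 1/2
Using T = 2*v0*sin(theta) / g
T = 2*39*1/2 / 10
T = 39 / 10
T = 39/10 s

39/10 s


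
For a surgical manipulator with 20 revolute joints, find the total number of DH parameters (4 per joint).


Given: 20 joints, 4 DH parameters per joint (d, theta, a, alpha)
Total DH parameters = number_of_joints * 4
Total = 20 * 4
Total = 80

80


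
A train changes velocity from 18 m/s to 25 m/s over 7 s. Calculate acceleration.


Given: initial velocity v0 = 18 m/s, final velocity v = 25 m/s, time t = 7 s
Using a = (v - v0) / t
a = (25 - 18) / 7
a = 7 / 7
a = 1 m/s^2

1 m/s^2


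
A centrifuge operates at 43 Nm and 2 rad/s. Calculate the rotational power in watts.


Given: tau = 43 Nm, omega = 2 rad/s
Using P = tau * omega
P = 43 * 2
P = 86 W

86 W


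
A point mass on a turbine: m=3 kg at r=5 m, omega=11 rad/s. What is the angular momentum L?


Given: m = 3 kg, r = 5 m, omega = 11 rad/s
For a point mass: I = m*r^2
I = 3*5^2 = 3*25 = 75
L = I*omega = 75*11
L = 825 kg*m^2/s

825 kg*m^2/s


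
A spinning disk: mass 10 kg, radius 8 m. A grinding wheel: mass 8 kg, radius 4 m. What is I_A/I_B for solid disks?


Given: M1=10 kg, R1=8 m, M2=8 kg, R2=4 m
For a disk: I = (1/2)*M*R^2, so I_A/I_B = (M1*R1^2)/(M2*R2^2)
M1*R1^2 = 10*64 = 640
M2*R2^2 = 8*16 = 128
I_A/I_B = 640/128 = 5

5


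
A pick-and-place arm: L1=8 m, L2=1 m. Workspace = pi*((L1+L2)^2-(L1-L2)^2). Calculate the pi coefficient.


Given: L1 = 8, L2 = 1
(L1+L2)^2 = (9)^2 = 81
(L1-L2)^2 = (7)^2 = 49
Difference = 81 - 49 = 32
This equals 4*L1*L2 = 4*8*1 = 32
Workspace area = 32*pi

32


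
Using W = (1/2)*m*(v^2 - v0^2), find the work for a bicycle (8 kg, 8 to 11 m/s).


Given: m = 8 kg, v0 = 8 m/s, v = 11 m/s
Using W = (1/2)*m*(v^2 - v0^2)
v^2 = 11^2 = 121
v0^2 = 8^2 = 64
v^2 - v0^2 = 121 - 64 = 57
W = (1/2)*8*57 = 228 J

228 J


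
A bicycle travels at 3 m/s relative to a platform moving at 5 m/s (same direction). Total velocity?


Given: object velocity = 3 m/s, platform velocity = 5 m/s (same direction)
Using classical velocity addition: v_total = v_object + v_platform
v_total = 3 + 5
v_total = 8 m/s

8 m/s


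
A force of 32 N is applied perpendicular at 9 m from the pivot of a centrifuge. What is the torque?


Given: F = 32 N, r = 9 m, angle = 90 deg (perpendicular)
Using tau = F * r * sin(90)
sin(90) = 1
tau = 32 * 9 * 1
tau = 288 Nm

288 Nm


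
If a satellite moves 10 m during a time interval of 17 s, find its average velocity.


Given: distance d = 10 m, time t = 17 s
Using v = d / t
v = 10 / 17
v = 10/17 m/s

10/17 m/s


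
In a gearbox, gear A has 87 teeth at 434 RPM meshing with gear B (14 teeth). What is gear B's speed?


Given: N1 = 87 teeth, w1 = 434 RPM, N2 = 14 teeth
Using N1*w1 = N2*w2
w2 = N1*w1 / N2
w2 = 87*434 / 14
w2 = 37758 / 14
w2 = 2697 RPM

2697 RPM


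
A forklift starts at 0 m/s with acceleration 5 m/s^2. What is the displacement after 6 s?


Given: v0 = 0 m/s, a = 5 m/s^2, t = 6 s
Using s = v0*t + (1/2)*a*t^2
s = 0*6 + (1/2)*5*6^2
s = 0 + (1/2)*180
s = 0 + 90
s = 90

90 m


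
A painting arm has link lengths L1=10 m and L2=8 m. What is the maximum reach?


Given: L1 = 10 m, L2 = 8 m
For a 2-link planar arm, max reach = L1 + L2 (fully extended)
Max reach = 10 + 8
Max reach = 18 m

18 m


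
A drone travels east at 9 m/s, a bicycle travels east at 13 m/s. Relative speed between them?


Given: v_A = 9 m/s east, v_B = 13 m/s east
Both move in the same direction; relative speed = |v_A - v_B|
|9 - 13| = |-4|
= 4 m/s

4 m/s


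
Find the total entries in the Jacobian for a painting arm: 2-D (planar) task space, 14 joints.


Given: task space dimension = 2, joints = 14
Jacobian is a 2 x 14 matrix
Total entries = rows * columns
Total = 2 * 14
Total = 28

28


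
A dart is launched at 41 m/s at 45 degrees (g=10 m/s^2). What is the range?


Given: v0 = 41 m/s, theta = 45 deg, g = 10 m/s^2
sin(2*45) = sin(90) = 1
Using R = v0^2 * sin(2*theta) / g
R = 41^2 * 1 / 10
R = 1681 / 10
R = 1681/10 m

1681/10 m


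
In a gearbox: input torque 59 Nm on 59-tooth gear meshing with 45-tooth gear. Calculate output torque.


Given: N1 = 59, N2 = 45, T1 = 59 Nm
Using T2/T1 = N2/N1
T2 = T1 * N2 / N1
T2 = 59 * 45 / 59
T2 = 2655 / 59
T2 = 45 Nm

45 Nm


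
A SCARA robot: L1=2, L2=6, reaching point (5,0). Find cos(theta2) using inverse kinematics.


Given: L1 = 2, L2 = 6, target (x, y) = (5, 0)
Using cos(theta2) = (x^2 + y^2 - L1^2 - L2^2) / (2*L1*L2)
x^2 + y^2 = 5^2 + 0 = 25
L1^2 + L2^2 = 4 + 36 = 40
Numerator = 25 - 40 = -15
Denominator = 2*2*6 = 24
cos(theta2) = -15/24 = -5/8

-5/8


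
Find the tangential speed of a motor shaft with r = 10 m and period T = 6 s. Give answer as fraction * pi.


Given: radius r = 10 m, period T = 6 s
Using v = 2*pi*r / T
v = 2*pi*10 / 6
v = 20*pi / 6
v = 10/3*pi m/s

10/3*pi m/s


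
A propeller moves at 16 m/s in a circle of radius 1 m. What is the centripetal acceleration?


Given: v = 16 m/s, r = 1 m
Using a_c = v^2 / r
a_c = 16^2 / 1
a_c = 256 / 1
a_c = 256 m/s^2

256 m/s^2


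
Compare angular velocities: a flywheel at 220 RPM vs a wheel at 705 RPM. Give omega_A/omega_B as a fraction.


Given: RPM_A = 220, RPM_B = 705
omega = 2*pi*RPM/60, so omega_A/omega_B = RPM_A / RPM_B
omega_A/omega_B = 220 / 705
omega_A/omega_B = 44/141

44/141


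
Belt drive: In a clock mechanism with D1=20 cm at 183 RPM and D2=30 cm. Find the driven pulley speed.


Given: D1 = 20 cm, w1 = 183 RPM, D2 = 30 cm
Using D1*w1 = D2*w2
w2 = D1*w1 / D2
w2 = 20*183 / 30
w2 = 3660 / 30
w2 = 122 RPM

122 RPM


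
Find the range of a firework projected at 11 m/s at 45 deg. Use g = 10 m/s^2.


Given: v0 = 11 m/s, theta = 45 deg, g = 10 m/s^2
sin(2*45) = sin(90) = 1
Using R = v0^2 * sin(2*theta) / g
R = 11^2 * 1 / 10
R = 121 / 10
R = 121/10 m

121/10 m


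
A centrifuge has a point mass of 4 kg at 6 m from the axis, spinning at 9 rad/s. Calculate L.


Given: m = 4 kg, r = 6 m, omega = 9 rad/s
For a point mass: I = m*r^2
I = 4*6^2 = 4*36 = 144
L = I*omega = 144*9
L = 1296 kg*m^2/s

1296 kg*m^2/s


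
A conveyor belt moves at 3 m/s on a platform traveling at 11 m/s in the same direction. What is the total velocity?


Given: object velocity = 3 m/s, platform velocity = 11 m/s (same direction)
Using classical velocity addition: v_total = v_object + v_platform
v_total = 3 + 11
v_total = 14 m/s

14 m/s


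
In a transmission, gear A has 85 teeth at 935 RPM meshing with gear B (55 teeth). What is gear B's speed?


Given: N1 = 85 teeth, w1 = 935 RPM, N2 = 55 teeth
Using N1*w1 = N2*w2
w2 = N1*w1 / N2
w2 = 85*935 / 55
w2 = 79475 / 55
w2 = 1445 RPM

1445 RPM


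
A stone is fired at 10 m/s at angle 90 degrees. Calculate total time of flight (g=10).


Given: v0 = 10 m/s, theta = 90 deg, g = 10 m/s^2
sin(90) = 1
Using T = 2*v0*sin(theta) / g
T = 2*10*1 / 10
T = 20 / 10
T = 2 s

2 s


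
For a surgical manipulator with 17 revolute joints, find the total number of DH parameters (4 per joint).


Given: 17 joints, 4 DH parameters per joint (d, theta, a, alpha)
Total DH parameters = number_of_joints * 4
Total = 17 * 4
Total = 68

68


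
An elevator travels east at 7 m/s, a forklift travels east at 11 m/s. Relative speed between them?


Given: v_A = 7 m/s east, v_B = 11 m/s east
Both move in the same direction; relative speed = |v_A - v_B|
|7 - 11| = |-4|
= 4 m/s

4 m/s


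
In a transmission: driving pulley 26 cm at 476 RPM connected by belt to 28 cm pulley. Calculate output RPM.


Given: D1 = 26 cm, w1 = 476 RPM, D2 = 28 cm
Using D1*w1 = D2*w2
w2 = D1*w1 / D2
w2 = 26*476 / 28
w2 = 12376 / 28
w2 = 442 RPM

442 RPM


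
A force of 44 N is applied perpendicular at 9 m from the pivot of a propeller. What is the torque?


Given: F = 44 N, r = 9 m, angle = 90 deg (perpendicular)
Using tau = F * r * sin(90)
sin(90) = 1
tau = 44 * 9 * 1
tau = 396 Nm

396 Nm


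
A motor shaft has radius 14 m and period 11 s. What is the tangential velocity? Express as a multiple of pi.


Given: radius r = 14 m, period T = 11 s
Using v = 2*pi*r / T
v = 2*pi*14 / 11
v = 28*pi / 11
v = 28/11*pi m/s

28/11*pi m/s


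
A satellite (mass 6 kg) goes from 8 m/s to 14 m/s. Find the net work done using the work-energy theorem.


Given: m = 6 kg, v0 = 8 m/s, v = 14 m/s
Using W = (1/2)*m*(v^2 - v0^2)
v^2 = 14^2 = 196
v0^2 = 8^2 = 64
v^2 - v0^2 = 196 - 64 = 132
W = (1/2)*6*132 = 396 J

396 J


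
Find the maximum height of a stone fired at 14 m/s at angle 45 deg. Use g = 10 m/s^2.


Given: v0 = 14 m/s, theta = 45 deg, g = 10 m/s^2
sin^2(45) = 1/2
Using H = v0^2 * sin^2(theta) / (2*g)
H = 14^2 * 1/2 / (2*10)
H = 196 * 1/2 / 20
H = 98 / 20
H = 49/10 m

49/10 m


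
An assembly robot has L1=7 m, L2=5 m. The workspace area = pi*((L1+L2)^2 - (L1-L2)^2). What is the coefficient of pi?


Given: L1 = 7, L2 = 5
(L1+L2)^2 = (12)^2 = 144
(L1-L2)^2 = (2)^2 = 4
Difference = 144 - 4 = 140
This equals 4*L1*L2 = 4*7*5 = 140
Workspace area = 140*pi

140


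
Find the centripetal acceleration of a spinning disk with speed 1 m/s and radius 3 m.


Given: v = 1 m/s, r = 3 m
Using a_c = v^2 / r
a_c = 1^2 / 3
a_c = 1 / 3
a_c = 1/3 m/s^2

1/3 m/s^2


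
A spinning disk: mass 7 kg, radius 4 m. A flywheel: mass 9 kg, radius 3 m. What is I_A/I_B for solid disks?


Given: M1=7 kg, R1=4 m, M2=9 kg, R2=3 m
For a disk: I = (1/2)*M*R^2, so I_A/I_B = (M1*R1^2)/(M2*R2^2)
M1*R1^2 = 7*16 = 112
M2*R2^2 = 9*9 = 81
I_A/I_B = 112/81 = 112/81

112/81


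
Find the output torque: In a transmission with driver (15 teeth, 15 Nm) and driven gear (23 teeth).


Given: N1 = 15, N2 = 23, T1 = 15 Nm
Using T2/T1 = N2/N1
T2 = T1 * N2 / N1
T2 = 15 * 23 / 15
T2 = 345 / 15
T2 = 23 Nm

23 Nm


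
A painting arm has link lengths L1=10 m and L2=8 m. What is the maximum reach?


Given: L1 = 10 m, L2 = 8 m
For a 2-link planar arm, max reach = L1 + L2 (fully extended)
Max reach = 10 + 8
Max reach = 18 m

18 m


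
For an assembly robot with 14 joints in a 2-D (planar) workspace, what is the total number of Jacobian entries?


Given: task space dimension = 2, joints = 14
Jacobian is a 2 x 14 matrix
Total entries = rows * columns
Total = 2 * 14
Total = 28

28


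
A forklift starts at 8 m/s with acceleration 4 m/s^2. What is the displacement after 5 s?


Given: v0 = 8 m/s, a = 4 m/s^2, t = 5 s
Using s = v0*t + (1/2)*a*t^2
s = 8*5 + (1/2)*4*5^2
s = 40 + (1/2)*100
s = 40 + 50
s = 90

90 m


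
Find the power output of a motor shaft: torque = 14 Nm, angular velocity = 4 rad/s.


Given: tau = 14 Nm, omega = 4 rad/s
Using P = tau * omega
P = 14 * 4
P = 56 W

56 W


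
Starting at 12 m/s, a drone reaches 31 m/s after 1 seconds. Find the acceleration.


Given: initial velocity v0 = 12 m/s, final velocity v = 31 m/s, time t = 1 s
Using a = (v - v0) / t
a = (31 - 12) / 1
a = 19 / 1
a = 19 m/s^2

19 m/s^2


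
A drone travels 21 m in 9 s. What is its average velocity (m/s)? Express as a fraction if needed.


Given: distance d = 21 m, time t = 9 s
Using v = d / t
v = 21 / 9
v = 7/3 m/s

7/3 m/s


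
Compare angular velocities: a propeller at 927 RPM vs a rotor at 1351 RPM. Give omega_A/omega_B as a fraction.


Given: RPM_A = 927, RPM_B = 1351
omega = 2*pi*RPM/60, so omega_A/omega_B = RPM_A / RPM_B
omega_A/omega_B = 927 / 1351
omega_A/omega_B = 927/1351

927/1351


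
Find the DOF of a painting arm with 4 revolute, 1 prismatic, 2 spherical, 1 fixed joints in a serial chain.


Given: serial robot with 4 revolute, 1 prismatic, 2 spherical, 1 fixed joints
DOF contribution per joint type: revolute=1, prismatic=1, spherical=3, fixed=0
DOF = 4*1 + 1*1 + 2*3 + 1*0
DOF = 11

11


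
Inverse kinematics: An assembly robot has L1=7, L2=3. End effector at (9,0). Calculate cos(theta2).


Given: L1 = 7, L2 = 3, target (x, y) = (9, 0)
Using cos(theta2) = (x^2 + y^2 - L1^2 - L2^2) / (2*L1*L2)
x^2 + y^2 = 9^2 + 0 = 81
L1^2 + L2^2 = 49 + 9 = 58
Numerator = 81 - 58 = 23
Denominator = 2*7*3 = 42
cos(theta2) = 23/42 = 23/42

23/42


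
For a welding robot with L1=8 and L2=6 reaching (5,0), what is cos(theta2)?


Given: L1 = 8, L2 = 6, target (x, y) = (5, 0)
Using cos(theta2) = (x^2 + y^2 - L1^2 - L2^2) / (2*L1*L2)
x^2 + y^2 = 5^2 + 0 = 25
L1^2 + L2^2 = 64 + 36 = 100
Numerator = 25 - 100 = -75
Denominator = 2*8*6 = 96
cos(theta2) = -75/96 = -25/32

-25/32


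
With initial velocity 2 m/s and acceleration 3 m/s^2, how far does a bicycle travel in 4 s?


Given: v0 = 2 m/s, a = 3 m/s^2, t = 4 s
Using s = v0*t + (1/2)*a*t^2
s = 2*4 + (1/2)*3*4^2
s = 8 + (1/2)*48
s = 8 + 24
s = 32

32 m


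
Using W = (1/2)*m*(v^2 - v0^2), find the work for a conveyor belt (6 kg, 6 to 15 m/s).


Given: m = 6 kg, v0 = 6 m/s, v = 15 m/s
Using W = (1/2)*m*(v^2 - v0^2)
v^2 = 15^2 = 225
v0^2 = 6^2 = 36
v^2 - v0^2 = 225 - 36 = 189
W = (1/2)*6*189 = 567 J

567 J


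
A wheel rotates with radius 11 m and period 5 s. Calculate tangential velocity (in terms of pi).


Given: radius r = 11 m, period T = 5 s
Using v = 2*pi*r / T
v = 2*pi*11 / 5
v = 22*pi / 5
v = 22/5*pi m/s

22/5*pi m/s


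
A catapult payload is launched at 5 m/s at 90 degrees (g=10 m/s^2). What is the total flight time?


Given: v0 = 5 m/s, theta = 90 deg, g = 10 m/s^2
sin(90) = 1
Using T = 2*v0*sin(theta) / g
T = 2*5*1 / 10
T = 10 / 10
T = 1 s

1 s


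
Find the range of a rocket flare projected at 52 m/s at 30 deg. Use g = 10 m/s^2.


Given: v0 = 52 m/s, theta = 30 deg, g = 10 m/s^2
sin(2*30) = sin(60) = sqrt(3)/2
Using R = v0^2 * sin(2*theta) / g
R = 52^2 * (sqrt(3)/2) / 10
R = 2704 * sqrt(3) / 20
R = 676/5*sqrt(3) m

676/5*sqrt(3) m


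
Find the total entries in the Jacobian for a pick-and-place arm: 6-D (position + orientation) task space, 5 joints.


Given: task space dimension = 6, joints = 5
Jacobian is a 6 x 5 matrix
Total entries = rows * columns
Total = 6 * 5
Total = 30

30


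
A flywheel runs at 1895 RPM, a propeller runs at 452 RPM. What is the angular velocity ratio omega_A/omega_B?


Given: RPM_A = 1895, RPM_B = 452
omega = 2*pi*RPM/60, so omega_A/omega_B = RPM_A / RPM_B
omega_A/omega_B = 1895 / 452
omega_A/omega_B = 1895/452

1895/452


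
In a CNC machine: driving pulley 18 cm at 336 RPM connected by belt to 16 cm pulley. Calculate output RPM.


Given: D1 = 18 cm, w1 = 336 RPM, D2 = 16 cm
Using D1*w1 = D2*w2
w2 = D1*w1 / D2
w2 = 18*336 / 16
w2 = 6048 / 16
w2 = 378 RPM

378 RPM


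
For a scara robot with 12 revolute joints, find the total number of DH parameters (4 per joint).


Given: 12 joints, 4 DH parameters per joint (d, theta, a, alpha)
Total DH parameters = number_of_joints * 4
Total = 12 * 4
Total = 48

48


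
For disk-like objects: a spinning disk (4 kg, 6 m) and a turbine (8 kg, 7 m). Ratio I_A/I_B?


Given: M1=4 kg, R1=6 m, M2=8 kg, R2=7 m
For a disk: I = (1/2)*M*R^2, so I_A/I_B = (M1*R1^2)/(M2*R2^2)
M1*R1^2 = 4*36 = 144
M2*R2^2 = 8*49 = 392
I_A/I_B = 144/392 = 18/49

18/49


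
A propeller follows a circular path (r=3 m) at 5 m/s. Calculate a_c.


Given: v = 5 m/s, r = 3 m
Using a_c = v^2 / r
a_c = 5^2 / 3
a_c = 25 / 3
a_c = 25/3 m/s^2

25/3 m/s^2


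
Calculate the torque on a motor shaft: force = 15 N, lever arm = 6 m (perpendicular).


Given: F = 15 N, r = 6 m, angle = 90 deg (perpendicular)
Using tau = F * r * sin(90)
sin(90) = 1
tau = 15 * 6 * 1
tau = 90 Nm

90 Nm


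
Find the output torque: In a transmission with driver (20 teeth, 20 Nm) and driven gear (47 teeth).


Given: N1 = 20, N2 = 47, T1 = 20 Nm
Using T2/T1 = N2/N1
T2 = T1 * N2 / N1
T2 = 20 * 47 / 20
T2 = 940 / 20
T2 = 47 Nm

47 Nm


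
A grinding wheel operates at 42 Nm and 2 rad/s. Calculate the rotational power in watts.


Given: tau = 42 Nm, omega = 2 rad/s
Using P = tau * omega
P = 42 * 2
P = 84 W

84 W


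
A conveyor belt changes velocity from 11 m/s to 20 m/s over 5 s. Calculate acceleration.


Given: initial velocity v0 = 11 m/s, final velocity v = 20 m/s, time t = 5 s
Using a = (v - v0) / t
a = (20 - 11) / 5
a = 9 / 5
a = 9/5 m/s^2

9/5 m/s^2


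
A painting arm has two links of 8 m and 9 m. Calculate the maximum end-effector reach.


Given: L1 = 8 m, L2 = 9 m
For a 2-link planar arm, max reach = L1 + L2 (fully extended)
Max reach = 8 + 9
Max reach = 17 m

17 m


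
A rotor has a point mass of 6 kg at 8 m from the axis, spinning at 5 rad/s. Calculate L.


Given: m = 6 kg, r = 8 m, omega = 5 rad/s
For a point mass: I = m*r^2
I = 6*8^2 = 6*64 = 384
L = I*omega = 384*5
L = 1920 kg*m^2/s

1920 kg*m^2/s


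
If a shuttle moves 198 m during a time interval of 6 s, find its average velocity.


Given: distance d = 198 m, time t = 6 s
Using v = d / t
v = 198 / 6
v = 33 m/s

33 m/s


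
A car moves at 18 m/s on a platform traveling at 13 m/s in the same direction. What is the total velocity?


Given: object velocity = 18 m/s, platform velocity = 13 m/s (same direction)
Using classical velocity addition: v_total = v_object + v_platform
v_total = 18 + 13
v_total = 31 m/s

31 m/s


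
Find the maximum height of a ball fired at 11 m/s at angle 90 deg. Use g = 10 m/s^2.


Given: v0 = 11 m/s, theta = 90 deg, g = 10 m/s^2
sin^2(90) = 1
Using H = v0^2 * sin^2(theta) / (2*g)
H = 11^2 * 1 / (2*10)
H = 121 * 1 / 20
H = 121 / 20
H = 121/20 m

121/20 m


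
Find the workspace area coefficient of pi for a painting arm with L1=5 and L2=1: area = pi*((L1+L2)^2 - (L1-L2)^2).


Given: L1 = 5, L2 = 1
(L1+L2)^2 = (6)^2 = 36
(L1-L2)^2 = (4)^2 = 16
Difference = 36 - 16 = 20
This equals 4*L1*L2 = 4*5*1 = 20
Workspace area = 20*pi

20


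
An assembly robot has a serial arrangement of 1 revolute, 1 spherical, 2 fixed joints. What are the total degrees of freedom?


Given: serial robot with 1 revolute, 1 spherical, 2 fixed joints
DOF contribution per joint type: revolute=1, prismatic=1, spherical=3, fixed=0
DOF = 1*1 + 1*3 + 2*0
DOF = 4

4


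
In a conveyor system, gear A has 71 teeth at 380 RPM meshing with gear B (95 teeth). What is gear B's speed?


Given: N1 = 71 teeth, w1 = 380 RPM, N2 = 95 teeth
Using N1*w1 = N2*w2
w2 = N1*w1 / N2
w2 = 71*380 / 95
w2 = 26980 / 95
w2 = 284 RPM

284 RPM


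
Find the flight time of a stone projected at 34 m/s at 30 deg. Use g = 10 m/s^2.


Given: v0 = 34 m/s, theta = 30 deg, g = 10 m/s^2
sin(30) = 1/2
Using T = 2*v0*sin(theta) / g
T = 2*34*1/2 / 10
T = 34 / 10
T = 17/5 s

17/5 s


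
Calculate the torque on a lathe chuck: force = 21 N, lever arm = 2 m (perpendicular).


Given: F = 21 N, r = 2 m, angle = 90 deg (perpendicular)
Using tau = F * r * sin(90)
sin(90) = 1
tau = 21 * 2 * 1
tau = 42 Nm

42 Nm
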